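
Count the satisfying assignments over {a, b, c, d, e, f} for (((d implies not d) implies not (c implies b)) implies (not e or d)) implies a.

34

Initial set: {T ((((d implies not d) implies not (c implies b)) implies (not e or d)) implies a)}.
T ((((d implies not d) implies not (c implies b)) implies (not e or d)) implies a): β-rule — branch into F (((d implies not d) implies not (c implies b)) implies (not e or d))  //  T a.
  branch 1 (add F (((d implies not d) implies not (c implies b)) implies (not e or d))):
    F (((d implies not d) implies not (c implies b)) implies (not e or d)): α-rule — add T ((d implies not d) implies not (c implies b)), F (not e or d).
    F (not e or d): α-rule — add F not e, F d.
    T ((d implies not d) implies not (c implies b)): β-rule — branch into F (d implies not d)  //  T not (c implies b).
      branch 1.1 (add F (d implies not d)):
        F (d implies not d): α-rule — add T d, F not d.
        × closes — contains both d and not d.
      branch 1.2 (add T not (c implies b)):
        T not (c implies b): α-rule — add T c, F b.
        ○ open, literals {b=false, c=true, d=false, e=true}.
  branch 2 (add T a):
    ○ open, literals {a=true}.
1 branch closed, 2 open.
Each open branch fixes some atoms; the unmentioned ones are free. Counting distinct full assignments: branch {b=false, c=true, d=false, e=true} (a, f) contributes 4 new; branch {a=true} (b, c, d, e, f) contributes 30 new. Total: 34.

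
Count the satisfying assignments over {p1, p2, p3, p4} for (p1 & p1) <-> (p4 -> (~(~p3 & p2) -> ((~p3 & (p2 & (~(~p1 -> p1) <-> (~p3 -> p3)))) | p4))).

8

Initial set: {((p1 & p1) <-> (p4 -> (~(~p3 & p2) -> ((~p3 & (p2 & (~(~p1 -> p1) <-> (~p3 -> p3)))) | p4))))}.
((p1 & p1) <-> (p4 -> (~(~p3 & p2) -> ((~p3 & (p2 & (~(~p1 -> p1) <-> (~p3 -> p3)))) | p4)))): β-rule — branch into (p1 & p1), (p4 -> (~(~p3 & p2) -> ((~p3 & (p2 & (~(~p1 -> p1) <-> (~p3 -> p3)))) | p4)))  //  ~(p1 & p1), ~(p4 -> (~(~p3 & p2) -> ((~p3 & (p2 & (~(~p1 -> p1) <-> (~p3 -> p3)))) | p4))).
  branch 1 (add (p1 & p1), (p4 -> (~(~p3 & p2) -> ((~p3 & (p2 & (~(~p1 -> p1) <-> (~p3 -> p3)))) | p4)))):
    (p1 & p1): α-rule — add p1, p1.
    (p4 -> (~(~p3 & p2) -> ((~p3 & (p2 & (~(~p1 -> p1) <-> (~p3 -> p3)))) | p4))): β-rule — branch into ~p4  //  (~(~p3 & p2) -> ((~p3 & (p2 & (~(~p1 -> p1) <-> (~p3 -> p3)))) | p4)).
      branch 1.1 (add ~p4):
        ○ open, literals {p1=true, p4=false}.
      branch 1.2 (add (~(~p3 & p2) -> ((~p3 & (p2 & (~(~p1 -> p1) <-> (~p3 -> p3)))) | p4))):
        (~(~p3 & p2) -> ((~p3 & (p2 & (~(~p1 -> p1) <-> (~p3 -> p3)))) | p4)): β-rule — branch into ~~(~p3 & p2)  //  ((~p3 & (p2 & (~(~p1 -> p1) <-> (~p3 -> p3)))) | p4).
          branch 1.2.1 (add ~~(~p3 & p2)):
            ~~(~p3 & p2): α-rule — add ~p3, p2.
            ○ open, literals {p1=true, p2=true, p3=false}.
          branch 1.2.2 (add ((~p3 & (p2 & (~(~p1 -> p1) <-> (~p3 -> p3)))) | p4)):
            ((~p3 & (p2 & (~(~p1 -> p1) <-> (~p3 -> p3)))) | p4): β-rule — branch into (~p3 & (p2 & (~(~p1 -> p1) <-> (~p3 -> p3))))  //  p4.
              branch 1.2.2.1 (add (~p3 & (p2 & (~(~p1 -> p1) <-> (~p3 -> p3))))):
                (~p3 & (p2 & (~(~p1 -> p1) <-> (~p3 -> p3)))): α-rule — add ~p3, (p2 & (~(~p1 -> p1) <-> (~p3 -> p3))).
                (p2 & (~(~p1 -> p1) <-> (~p3 -> p3))): α-rule — add p2, (~(~p1 -> p1) <-> (~p3 -> p3)).
                (~(~p1 -> p1) <-> (~p3 -> p3)): β-rule — branch into ~(~p1 -> p1), (~p3 -> p3)  //  ~~(~p1 -> p1), ~(~p3 -> p3).
                  branch 1.2.2.1.1 (add ~(~p1 -> p1), (~p3 -> p3)):
                    ~(~p1 -> p1): α-rule — add ~p1, ~p1.
                    × closes — contains both p1 and ~p1.
                  branch 1.2.2.1.2 (add ~~(~p1 -> p1), ~(~p3 -> p3)):
                    ~(~p3 -> p3): α-rule — add ~p3, ~p3.
                    ~~(~p1 -> p1): β-rule — branch into ~~p1  //  p1.
                      branch 1.2.2.1.2.1 (add ~~p1):
                        ○ open, literals {p1=true, p2=true, p3=false}.
                      branch 1.2.2.1.2.2 (add p1):
                        ○ open, literals {p1=true, p2=true, p3=false}.
              branch 1.2.2.2 (add p4):
                ○ open, literals {p1=true, p4=true}.
  branch 2 (add ~(p1 & p1), ~(p4 -> (~(~p3 & p2) -> ((~p3 & (p2 & (~(~p1 -> p1) <-> (~p3 -> p3)))) | p4)))):
    ~(p4 -> (~(~p3 & p2) -> ((~p3 & (p2 & (~(~p1 -> p1) <-> (~p3 -> p3)))) | p4))): α-rule — add p4, ~(~(~p3 & p2) -> ((~p3 & (p2 & (~(~p1 -> p1) <-> (~p3 -> p3)))) | p4)).
    ~(~(~p3 & p2) -> ((~p3 & (p2 & (~(~p1 -> p1) <-> (~p3 -> p3)))) | p4)): α-rule — add ~(~p3 & p2), ~((~p3 & (p2 & (~(~p1 -> p1) <-> (~p3 -> p3)))) | p4).
    ~((~p3 & (p2 & (~(~p1 -> p1) <-> (~p3 -> p3)))) | p4): α-rule — add ~(~p3 & (p2 & (~(~p1 -> p1) <-> (~p3 -> p3)))), ~p4.
    × closes — contains both p4 and ~p4.
2 branches closed, 5 open.
Each open branch fixes some atoms; the unmentioned ones are free. Counting distinct full assignments: branch {p1=true, p4=false} (p2, p3) contributes 4 new; branch {p1=true, p2=true, p3=false} (p4) contributes 1 new; branch {p1=true, p2=true, p3=false} (p4) contributes 0 new; branch {p1=true, p2=true, p3=false} (p4) contributes 0 new; branch {p1=true, p4=true} (p2, p3) contributes 3 new. Total: 8.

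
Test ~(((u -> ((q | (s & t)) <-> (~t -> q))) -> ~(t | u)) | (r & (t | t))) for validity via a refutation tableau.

Not valid

Assume the negation and expand:
Initial set: {~~(((u -> ((q | (s & t)) <-> (~t -> q))) -> ~(t | u)) | (r & (t | t)))}.
~~(((u -> ((q | (s & t)) <-> (~t -> q))) -> ~(t | u)) | (r & (t | t))): β-rule — branch into ((u -> ((q | (s & t)) <-> (~t -> q))) -> ~(t | u))  //  (r & (t | t)).
  branch 1 (add ((u -> ((q | (s & t)) <-> (~t -> q))) -> ~(t | u))):
    ((u -> ((q | (s & t)) <-> (~t -> q))) -> ~(t | u)): β-rule — branch into ~(u -> ((q | (s & t)) <-> (~t -> q)))  //  ~(t | u).
      branch 1.1 (add ~(u -> ((q | (s & t)) <-> (~t -> q)))):
        ~(u -> ((q | (s & t)) <-> (~t -> q))): α-rule — add u, ~((q | (s & t)) <-> (~t -> q)).
        ~((q | (s & t)) <-> (~t -> q)): β-rule — branch into (q | (s & t)), ~(~t -> q)  //  ~(q | (s & t)), (~t -> q).
          branch 1.1.1 (add (q | (s & t)), ~(~t -> q)):
            ~(~t -> q): α-rule — add ~t, ~q.
            (q | (s & t)): β-rule — branch into q  //  (s & t).
              branch 1.1.1.1 (add q):
                × closes — contains both q and ~q.
              branch 1.1.1.2 (add (s & t)):
                (s & t): α-rule — add s, t.
                × closes — contains both t and ~t.
          branch 1.1.2 (add ~(q | (s & t)), (~t -> q)):
            ~(q | (s & t)): α-rule — add ~q, ~(s & t).
            (~t -> q): β-rule — branch into ~~t  //  q.
              branch 1.1.2.1 (add ~~t):
                ~(s & t): β-rule — branch into ~s  //  ~t.
                  branch 1.1.2.1.1 (add ~s):
                    ○ open, literals {q=false, s=false, t=true, u=true}.
                  branch 1.1.2.1.2 (add ~t):
                    × closes — contains both t and ~t.
              branch 1.1.2.2 (add q):
                × closes — contains both q and ~q.
      branch 1.2 (add ~(t | u)):
        ~(t | u): α-rule — add ~t, ~u.
        ○ open, literals {t=false, u=false}.
  branch 2 (add (r & (t | t))):
    (r & (t | t)): α-rule — add r, (t | t).
    (t | t): β-rule — branch into t  //  t.
      branch 2.1 (add t):
        ○ open, literals {r=true, t=true}.
      branch 2.2 (add t):
        ○ open, literals {r=true, t=true}.
4 branches closed, 4 open.
An open branch gives a countermodel: q=false, s=false, t=true, u=true (unmentioned atoms arbitrary); under it the original formula is false.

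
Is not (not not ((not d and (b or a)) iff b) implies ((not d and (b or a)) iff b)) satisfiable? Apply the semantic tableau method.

Initial set: {T not (not not ((not d and (b or a)) iff b) implies ((not d and (b or a)) iff b))}.
T not (not not ((not d and (b or a)) iff b) implies ((not d and (b or a)) iff b)): α-rule — add T not not ((not d and (b or a)) iff b), F ((not d and (b or a)) iff b).
T not not ((not d and (b or a)) iff b): drop double negation, giving T ((not d and (b or a)) iff b).
F ((not d and (b or a)) iff b): β-rule — branch into T (not d and (b or a)), F b  //  F (not d and (b or a)), T b.
  branch 1 (add T (not d and (b or a)), F b):
    T (not d and (b or a)): α-rule — add T not d, T (b or a).
    T ((not d and (b or a)) iff b): β-rule — branch into T (not d and (b or a)), T b  //  F (not d and (b or a)), F b.
      branch 1.1 (add T (not d and (b or a)), T b):
        × closes — contains both b and not b.
      branch 1.2 (add F (not d and (b or a)), F b):
        T (b or a): β-rule — branch into T b  //  T a.
          branch 1.2.1 (add T b):
            × closes — contains both b and not b.
          branch 1.2.2 (add T a):
            F (not d and (b or a)): β-rule — branch into F not d  //  F (b or a).
              branch 1.2.2.1 (add F not d):
                × closes — contains both d and not d.
              branch 1.2.2.2 (add F (b or a)):
                F (b or a): α-rule — add F b, F a.
                × closes — contains both a and not a.
  branch 2 (add F (not d and (b or a)), T b):
    T ((not d and (b or a)) iff b): β-rule — branch into T (not d and (b or a)), T b  //  F (not d and (b or a)), F b.
      branch 2.1 (add T (not d and (b or a)), T b):
        T (not d and (b or a)): α-rule — add T not d, T (b or a).
        F (not d and (b or a)): β-rule — branch into F not d  //  F (b or a).
          branch 2.1.1 (add F not d):
            × closes — contains both d and not d.
          branch 2.1.2 (add F (b or a)):
            F (b or a): α-rule — add F b, F a.
            × closes — contains both b and not b.
      branch 2.2 (add F (not d and (b or a)), F b):
        × closes — contains both b and not b.
All 7 branches close.
Every branch closed; the formula is unsatisfiable.

Unsatisfiable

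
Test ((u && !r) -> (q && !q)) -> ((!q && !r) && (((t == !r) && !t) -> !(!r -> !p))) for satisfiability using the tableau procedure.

Satisfiable

Initial set: {(((u && !r) -> (q && !q)) -> ((!q && !r) && (((t == !r) && !t) -> !(!r -> !p))))}.
(((u && !r) -> (q && !q)) -> ((!q && !r) && (((t == !r) && !t) -> !(!r -> !p)))): β-rule — branch into !((u && !r) -> (q && !q))  //  ((!q && !r) && (((t == !r) && !t) -> !(!r -> !p))).
  branch 1 (add !((u && !r) -> (q && !q))):
    !((u && !r) -> (q && !q)): α-rule — add (u && !r), !(q && !q).
    (u && !r): α-rule — add u, !r.
    !(q && !q): β-rule — branch into !q  //  !!q.
      branch 1.1 (add !q):
        ○ open, literals {q=false, r=false, u=true}.
      branch 1.2 (add !!q):
        ○ open, literals {q=true, r=false, u=true}.
  branch 2 (add ((!q && !r) && (((t == !r) && !t) -> !(!r -> !p)))):
    ((!q && !r) && (((t == !r) && !t) -> !(!r -> !p))): α-rule — add (!q && !r), (((t == !r) && !t) -> !(!r -> !p)).
    (!q && !r): α-rule — add !q, !r.
    (((t == !r) && !t) -> !(!r -> !p)): β-rule — branch into !((t == !r) && !t)  //  !(!r -> !p).
      branch 2.1 (add !((t == !r) && !t)):
        !((t == !r) && !t): β-rule — branch into !(t == !r)  //  !!t.
          branch 2.1.1 (add !(t == !r)):
            !(t == !r): β-rule — branch into t, !!r  //  !t, !r.
              branch 2.1.1.1 (add t, !!r):
                × closes — contains both r and !r.
              branch 2.1.1.2 (add !t, !r):
                ○ open, literals {q=false, r=false, t=false}.
          branch 2.1.2 (add !!t):
            ○ open, literals {q=false, r=false, t=true}.
      branch 2.2 (add !(!r -> !p)):
        !(!r -> !p): α-rule — add !r, !!p.
        ○ open, literals {p=true, q=false, r=false}.
1 branch closed, 5 open.
An open branch gives a satisfying assignment: q=false, r=false, u=true.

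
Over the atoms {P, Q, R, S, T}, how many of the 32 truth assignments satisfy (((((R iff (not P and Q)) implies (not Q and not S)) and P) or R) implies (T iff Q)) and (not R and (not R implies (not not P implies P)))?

Initial set: {((((((R iff (not P and Q)) implies (not Q and not S)) and P) or R) implies (T iff Q)) and (not R and (not R implies (not not P implies P))))}.
((((((R iff (not P and Q)) implies (not Q and not S)) and P) or R) implies (T iff Q)) and (not R and (not R implies (not not P implies P)))): α-rule — add (((((R iff (not P and Q)) implies (not Q and not S)) and P) or R) implies (T iff Q)), (not R and (not R implies (not not P implies P))).
(not R and (not R implies (not not P implies P))): α-rule — add not R, (not R implies (not not P implies P)).
(((((R iff (not P and Q)) implies (not Q and not S)) and P) or R) implies (T iff Q)): β-rule — branch into not ((((R iff (not P and Q)) implies (not Q and not S)) and P) or R)  //  (T iff Q).
  branch 1 (add not ((((R iff (not P and Q)) implies (not Q and not S)) and P) or R)):
    not ((((R iff (not P and Q)) implies (not Q and not S)) and P) or R): α-rule — add not (((R iff (not P and Q)) implies (not Q and not S)) and P), not R.
    (not R implies (not not P implies P)): β-rule — branch into not not R  //  (not not P implies P).
      branch 1.1 (add not not R):
        × closes — contains both R and not R.
      branch 1.2 (add (not not P implies P)):
        not (((R iff (not P and Q)) implies (not Q and not S)) and P): β-rule — branch into not ((R iff (not P and Q)) implies (not Q and not S))  //  not P.
          branch 1.2.1 (add not ((R iff (not P and Q)) implies (not Q and not S))):
            not ((R iff (not P and Q)) implies (not Q and not S)): α-rule — add (R iff (not P and Q)), not (not Q and not S).
            (not not P implies P): β-rule — branch into not not not P  //  P.
              branch 1.2.1.1 (add not not not P):
                not not not P: drop double negation, giving not P.
                (R iff (not P and Q)): β-rule — branch into R, (not P and Q)  //  not R, not (not P and Q).
                  branch 1.2.1.1.1 (add R, (not P and Q)):
                    × closes — contains both R and not R.
                  branch 1.2.1.1.2 (add not R, not (not P and Q)):
                    not (not Q and not S): β-rule — branch into not not Q  //  not not S.
                      branch 1.2.1.1.2.1 (add not not Q):
                        not (not P and Q): β-rule — branch into not not P  //  not Q.
                          branch 1.2.1.1.2.1.1 (add not not P):
                            × closes — contains both P and not P.
                          branch 1.2.1.1.2.1.2 (add not Q):
                            × closes — contains both Q and not Q.
                      branch 1.2.1.1.2.2 (add not not S):
                        not (not P and Q): β-rule — branch into not not P  //  not Q.
                          branch 1.2.1.1.2.2.1 (add not not P):
                            × closes — contains both P and not P.
                          branch 1.2.1.1.2.2.2 (add not Q):
                            ○ open, literals {P=0, Q=0, R=0, S=1}.
              branch 1.2.1.2 (add P):
                (R iff (not P and Q)): β-rule — branch into R, (not P and Q)  //  not R, not (not P and Q).
                  branch 1.2.1.2.1 (add R, (not P and Q)):
                    × closes — contains both R and not R.
                  branch 1.2.1.2.2 (add not R, not (not P and Q)):
                    not (not Q and not S): β-rule — branch into not not Q  //  not not S.
                      branch 1.2.1.2.2.1 (add not not Q):
                        not (not P and Q): β-rule — branch into not not P  //  not Q.
                          branch 1.2.1.2.2.1.1 (add not not P):
                            ○ open, literals {P=1, Q=1, R=0}.
                          branch 1.2.1.2.2.1.2 (add not Q):
                            × closes — contains both Q and not Q.
                      branch 1.2.1.2.2.2 (add not not S):
                        not (not P and Q): β-rule — branch into not not P  //  not Q.
                          branch 1.2.1.2.2.2.1 (add not not P):
                            ○ open, literals {P=1, R=0, S=1}.
                          branch 1.2.1.2.2.2.2 (add not Q):
                            ○ open, literals {P=1, Q=0, R=0, S=1}.
          branch 1.2.2 (add not P):
            (not not P implies P): β-rule — branch into not not not P  //  P.
              branch 1.2.2.1 (add not not not P):
                not not not P: drop double negation, giving not P.
                ○ open, literals {P=0, R=0}.
              branch 1.2.2.2 (add P):
                × closes — contains both P and not P.
  branch 2 (add (T iff Q)):
    (not R implies (not not P implies P)): β-rule — branch into not not R  //  (not not P implies P).
      branch 2.1 (add not not R):
        × closes — contains both R and not R.
      branch 2.2 (add (not not P implies P)):
        (T iff Q): β-rule — branch into T, Q  //  not T, not Q.
          branch 2.2.1 (add T, Q):
            (not not P implies P): β-rule — branch into not not not P  //  P.
              branch 2.2.1.1 (add not not not P):
                not not not P: drop double negation, giving not P.
                ○ open, literals {P=0, Q=1, R=0, T=1}.
              branch 2.2.1.2 (add P):
                ○ open, literals {P=1, Q=1, R=0, T=1}.
          branch 2.2.2 (add not T, not Q):
            (not not P implies P): β-rule — branch into not not not P  //  P.
              branch 2.2.2.1 (add not not not P):
                not not not P: drop double negation, giving not P.
                ○ open, literals {P=0, Q=0, R=0, T=0}.
              branch 2.2.2.2 (add P):
                ○ open, literals {P=1, Q=0, R=0, T=0}.
9 branches closed, 9 open.
Each open branch fixes some atoms; the unmentioned ones are free. Counting distinct full assignments: branch {P=0, Q=0, R=0, S=1} (T) contributes 2 new; branch {P=1, Q=1, R=0} (S, T) contributes 4 new; branch {P=1, R=0, S=1} (Q, T) contributes 2 new; branch {P=1, Q=0, R=0, S=1} (T) contributes 0 new; branch {P=0, R=0} (Q, S, T) contributes 6 new; branch {P=0, Q=1, R=0, T=1} (S) contributes 0 new; branch {P=1, Q=1, R=0, T=1} (S) contributes 0 new; branch {P=0, Q=0, R=0, T=0} (S) contributes 0 new; branch {P=1, Q=0, R=0, T=0} (S) contributes 1 new. Total: 15.

15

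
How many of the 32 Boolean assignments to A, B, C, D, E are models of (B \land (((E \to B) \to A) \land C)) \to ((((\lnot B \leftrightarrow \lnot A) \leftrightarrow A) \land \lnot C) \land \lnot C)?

Initial set: {((B \land (((E \to B) \to A) \land C)) \to ((((\lnot B \leftrightarrow \lnot A) \leftrightarrow A) \land \lnot C) \land \lnot C))}.
((B \land (((E \to B) \to A) \land C)) \to ((((\lnot B \leftrightarrow \lnot A) \leftrightarrow A) \land \lnot C) \land \lnot C)): β-rule — branch into \lnot (B \land (((E \to B) \to A) \land C))  //  ((((\lnot B \leftrightarrow \lnot A) \leftrightarrow A) \land \lnot C) \land \lnot C).
  branch 1 (add \lnot (B \land (((E \to B) \to A) \land C))):
    \lnot (B \land (((E \to B) \to A) \land C)): β-rule — branch into \lnot B  //  \lnot (((E \to B) \to A) \land C).
      branch 1.1 (add \lnot B):
        ○ open, literals {B=F}.
      branch 1.2 (add \lnot (((E \to B) \to A) \land C)):
        \lnot (((E \to B) \to A) \land C): β-rule — branch into \lnot ((E \to B) \to A)  //  \lnot C.
          branch 1.2.1 (add \lnot ((E \to B) \to A)):
            \lnot ((E \to B) \to A): α-rule — add (E \to B), \lnot A.
            (E \to B): β-rule — branch into \lnot E  //  B.
              branch 1.2.1.1 (add \lnot E):
                ○ open, literals {A=F, E=F}.
              branch 1.2.1.2 (add B):
                ○ open, literals {A=F, B=T}.
          branch 1.2.2 (add \lnot C):
            ○ open, literals {C=F}.
  branch 2 (add ((((\lnot B \leftrightarrow \lnot A) \leftrightarrow A) \land \lnot C) \land \lnot C)):
    ((((\lnot B \leftrightarrow \lnot A) \leftrightarrow A) \land \lnot C) \land \lnot C): α-rule — add (((\lnot B \leftrightarrow \lnot A) \leftrightarrow A) \land \lnot C), \lnot C.
    (((\lnot B \leftrightarrow \lnot A) \leftrightarrow A) \land \lnot C): α-rule — add ((\lnot B \leftrightarrow \lnot A) \leftrightarrow A), \lnot C.
    ((\lnot B \leftrightarrow \lnot A) \leftrightarrow A): β-rule — branch into (\lnot B \leftrightarrow \lnot A), A  //  \lnot (\lnot B \leftrightarrow \lnot A), \lnot A.
      branch 2.1 (add (\lnot B \leftrightarrow \lnot A), A):
        (\lnot B \leftrightarrow \lnot A): β-rule — branch into \lnot B, \lnot A  //  \lnot \lnot B, \lnot \lnot A.
          branch 2.1.1 (add \lnot B, \lnot A):
            × closes — contains both A and \lnot A.
          branch 2.1.2 (add \lnot \lnot B, \lnot \lnot A):
            ○ open, literals {A=T, B=T, C=F}.
      branch 2.2 (add \lnot (\lnot B \leftrightarrow \lnot A), \lnot A):
        \lnot (\lnot B \leftrightarrow \lnot A): β-rule — branch into \lnot B, \lnot \lnot A  //  \lnot \lnot B, \lnot A.
          branch 2.2.1 (add \lnot B, \lnot \lnot A):
            × closes — contains both A and \lnot A.
          branch 2.2.2 (add \lnot \lnot B, \lnot A):
            ○ open, literals {A=F, B=T, C=F}.
2 branches closed, 6 open.
Each open branch fixes some atoms; the unmentioned ones are free. Counting distinct full assignments: branch {B=F} (A, C, D, E) contributes 16 new; branch {A=F, E=F} (B, C, D) contributes 4 new; branch {A=F, B=T} (C, D, E) contributes 4 new; branch {C=F} (A, B, D, E) contributes 4 new; branch {A=T, B=T, C=F} (D, E) contributes 0 new; branch {A=F, B=T, C=F} (D, E) contributes 0 new. Total: 28.

28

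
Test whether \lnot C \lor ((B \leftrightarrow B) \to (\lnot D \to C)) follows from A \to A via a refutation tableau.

Yes

Initial set: {T (A \to A); F (\lnot C \lor ((B \leftrightarrow B) \to (\lnot D \to C)))}.
F (\lnot C \lor ((B \leftrightarrow B) \to (\lnot D \to C))): α-rule — add F \lnot C, F ((B \leftrightarrow B) \to (\lnot D \to C)).
F ((B \leftrightarrow B) \to (\lnot D \to C)): α-rule — add T (B \leftrightarrow B), F (\lnot D \to C).
F (\lnot D \to C): α-rule — add T \lnot D, F C.
× closes — contains both C and \lnot C.
All 1 branch closes.
Every branch closed, so the premises entail the conclusion.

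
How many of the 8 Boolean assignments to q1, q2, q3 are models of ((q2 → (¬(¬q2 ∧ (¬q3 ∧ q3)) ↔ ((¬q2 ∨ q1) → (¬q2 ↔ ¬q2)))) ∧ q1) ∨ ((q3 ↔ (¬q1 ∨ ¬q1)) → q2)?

Initial set: {(((q2 → (¬(¬q2 ∧ (¬q3 ∧ q3)) ↔ ((¬q2 ∨ q1) → (¬q2 ↔ ¬q2)))) ∧ q1) ∨ ((q3 ↔ (¬q1 ∨ ¬q1)) → q2))}.
(((q2 → (¬(¬q2 ∧ (¬q3 ∧ q3)) ↔ ((¬q2 ∨ q1) → (¬q2 ↔ ¬q2)))) ∧ q1) ∨ ((q3 ↔ (¬q1 ∨ ¬q1)) → q2)): β-rule — branch into ((q2 → (¬(¬q2 ∧ (¬q3 ∧ q3)) ↔ ((¬q2 ∨ q1) → (¬q2 ↔ ¬q2)))) ∧ q1)  //  ((q3 ↔ (¬q1 ∨ ¬q1)) → q2).
  branch 1 (add ((q2 → (¬(¬q2 ∧ (¬q3 ∧ q3)) ↔ ((¬q2 ∨ q1) → (¬q2 ↔ ¬q2)))) ∧ q1)):
    ((q2 → (¬(¬q2 ∧ (¬q3 ∧ q3)) ↔ ((¬q2 ∨ q1) → (¬q2 ↔ ¬q2)))) ∧ q1): α-rule — add (q2 → (¬(¬q2 ∧ (¬q3 ∧ q3)) ↔ ((¬q2 ∨ q1) → (¬q2 ↔ ¬q2)))), q1.
    (q2 → (¬(¬q2 ∧ (¬q3 ∧ q3)) ↔ ((¬q2 ∨ q1) → (¬q2 ↔ ¬q2)))): β-rule — branch into ¬q2  //  (¬(¬q2 ∧ (¬q3 ∧ q3)) ↔ ((¬q2 ∨ q1) → (¬q2 ↔ ¬q2))).
      branch 1.1 (add ¬q2):
        ○ open, literals {q1=true, q2=false}.
      branch 1.2 (add (¬(¬q2 ∧ (¬q3 ∧ q3)) ↔ ((¬q2 ∨ q1) → (¬q2 ↔ ¬q2)))):
        (¬(¬q2 ∧ (¬q3 ∧ q3)) ↔ ((¬q2 ∨ q1) → (¬q2 ↔ ¬q2))): β-rule — branch into ¬(¬q2 ∧ (¬q3 ∧ q3)), ((¬q2 ∨ q1) → (¬q2 ↔ ¬q2))  //  ¬¬(¬q2 ∧ (¬q3 ∧ q3)), ¬((¬q2 ∨ q1) → (¬q2 ↔ ¬q2)).
          branch 1.2.1 (add ¬(¬q2 ∧ (¬q3 ∧ q3)), ((¬q2 ∨ q1) → (¬q2 ↔ ¬q2))):
            ¬(¬q2 ∧ (¬q3 ∧ q3)): β-rule — branch into ¬¬q2  //  ¬(¬q3 ∧ q3).
              branch 1.2.1.1 (add ¬¬q2):
                ((¬q2 ∨ q1) → (¬q2 ↔ ¬q2)): β-rule — branch into ¬(¬q2 ∨ q1)  //  (¬q2 ↔ ¬q2).
                  branch 1.2.1.1.1 (add ¬(¬q2 ∨ q1)):
                    ¬(¬q2 ∨ q1): α-rule — add ¬¬q2, ¬q1.
                    × closes — contains both q1 and ¬q1.
                  branch 1.2.1.1.2 (add (¬q2 ↔ ¬q2)):
                    (¬q2 ↔ ¬q2): β-rule — branch into ¬q2, ¬q2  //  ¬¬q2, ¬¬q2.
                      branch 1.2.1.1.2.1 (add ¬q2, ¬q2):
                        × closes — contains both q2 and ¬q2.
                      branch 1.2.1.1.2.2 (add ¬¬q2, ¬¬q2):
                        ○ open, literals {q1=true, q2=true}.
              branch 1.2.1.2 (add ¬(¬q3 ∧ q3)):
                ((¬q2 ∨ q1) → (¬q2 ↔ ¬q2)): β-rule — branch into ¬(¬q2 ∨ q1)  //  (¬q2 ↔ ¬q2).
                  branch 1.2.1.2.1 (add ¬(¬q2 ∨ q1)):
                    ¬(¬q2 ∨ q1): α-rule — add ¬¬q2, ¬q1.
                    × closes — contains both q1 and ¬q1.
                  branch 1.2.1.2.2 (add (¬q2 ↔ ¬q2)):
                    ¬(¬q3 ∧ q3): β-rule — branch into ¬¬q3  //  ¬q3.
                      branch 1.2.1.2.2.1 (add ¬¬q3):
                        (¬q2 ↔ ¬q2): β-rule — branch into ¬q2, ¬q2  //  ¬¬q2, ¬¬q2.
                          branch 1.2.1.2.2.1.1 (add ¬q2, ¬q2):
                            ○ open, literals {q1=true, q2=false, q3=true}.
                          branch 1.2.1.2.2.1.2 (add ¬¬q2, ¬¬q2):
                            ○ open, literals {q1=true, q2=true, q3=true}.
                      branch 1.2.1.2.2.2 (add ¬q3):
                        (¬q2 ↔ ¬q2): β-rule — branch into ¬q2, ¬q2  //  ¬¬q2, ¬¬q2.
                          branch 1.2.1.2.2.2.1 (add ¬q2, ¬q2):
                            ○ open, literals {q1=true, q2=false, q3=false}.
                          branch 1.2.1.2.2.2.2 (add ¬¬q2, ¬¬q2):
                            ○ open, literals {q1=true, q2=true, q3=false}.
          branch 1.2.2 (add ¬¬(¬q2 ∧ (¬q3 ∧ q3)), ¬((¬q2 ∨ q1) → (¬q2 ↔ ¬q2))):
            ¬¬(¬q2 ∧ (¬q3 ∧ q3)): α-rule — add ¬q2, (¬q3 ∧ q3).
            ¬((¬q2 ∨ q1) → (¬q2 ↔ ¬q2)): α-rule — add (¬q2 ∨ q1), ¬(¬q2 ↔ ¬q2).
            (¬q3 ∧ q3): α-rule — add ¬q3, q3.
            × closes — contains both q3 and ¬q3.
  branch 2 (add ((q3 ↔ (¬q1 ∨ ¬q1)) → q2)):
    ((q3 ↔ (¬q1 ∨ ¬q1)) → q2): β-rule — branch into ¬(q3 ↔ (¬q1 ∨ ¬q1))  //  q2.
      branch 2.1 (add ¬(q3 ↔ (¬q1 ∨ ¬q1))):
        ¬(q3 ↔ (¬q1 ∨ ¬q1)): β-rule — branch into q3, ¬(¬q1 ∨ ¬q1)  //  ¬q3, (¬q1 ∨ ¬q1).
          branch 2.1.1 (add q3, ¬(¬q1 ∨ ¬q1)):
            ¬(¬q1 ∨ ¬q1): α-rule — add ¬¬q1, ¬¬q1.
            ○ open, literals {q1=true, q3=true}.
          branch 2.1.2 (add ¬q3, (¬q1 ∨ ¬q1)):
            (¬q1 ∨ ¬q1): β-rule — branch into ¬q1  //  ¬q1.
              branch 2.1.2.1 (add ¬q1):
                ○ open, literals {q1=false, q3=false}.
              branch 2.1.2.2 (add ¬q1):
                ○ open, literals {q1=false, q3=false}.
      branch 2.2 (add q2):
        ○ open, literals {q2=true}.
4 branches closed, 10 open.
Each open branch fixes some atoms; the unmentioned ones are free. Counting distinct full assignments: branch {q1=true, q2=false} (q3) contributes 2 new; branch {q1=true, q2=true} (q3) contributes 2 new; branch {q1=true, q2=false, q3=true} (none free) contributes 0 new; branch {q1=true, q2=true, q3=true} (none free) contributes 0 new; branch {q1=true, q2=false, q3=false} (none free) contributes 0 new; branch {q1=true, q2=true, q3=false} (none free) contributes 0 new; branch {q1=true, q3=true} (q2) contributes 0 new; branch {q1=false, q3=false} (q2) contributes 2 new; branch {q1=false, q3=false} (q2) contributes 0 new; branch {q2=true} (q1, q3) contributes 1 new. Total: 7.

7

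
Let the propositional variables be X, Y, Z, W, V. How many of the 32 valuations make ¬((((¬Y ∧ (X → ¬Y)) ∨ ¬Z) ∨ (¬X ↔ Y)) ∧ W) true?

18

Initial set: {T ¬((((¬Y ∧ (X → ¬Y)) ∨ ¬Z) ∨ (¬X ↔ Y)) ∧ W)}.
T ¬((((¬Y ∧ (X → ¬Y)) ∨ ¬Z) ∨ (¬X ↔ Y)) ∧ W): β-rule — branch into F (((¬Y ∧ (X → ¬Y)) ∨ ¬Z) ∨ (¬X ↔ Y))  //  F W.
  branch 1 (add F (((¬Y ∧ (X → ¬Y)) ∨ ¬Z) ∨ (¬X ↔ Y))):
    F (((¬Y ∧ (X → ¬Y)) ∨ ¬Z) ∨ (¬X ↔ Y)): α-rule — add F ((¬Y ∧ (X → ¬Y)) ∨ ¬Z), F (¬X ↔ Y).
    F ((¬Y ∧ (X → ¬Y)) ∨ ¬Z): α-rule — add F (¬Y ∧ (X → ¬Y)), F ¬Z.
    F (¬X ↔ Y): β-rule — branch into T ¬X, F Y  //  F ¬X, T Y.
      branch 1.1 (add T ¬X, F Y):
        F (¬Y ∧ (X → ¬Y)): β-rule — branch into F ¬Y  //  F (X → ¬Y).
          branch 1.1.1 (add F ¬Y):
            × closes — contains both Y and ¬Y.
          branch 1.1.2 (add F (X → ¬Y)):
            F (X → ¬Y): α-rule — add T X, F ¬Y.
            × closes — contains both X and ¬X.
      branch 1.2 (add F ¬X, T Y):
        F (¬Y ∧ (X → ¬Y)): β-rule — branch into F ¬Y  //  F (X → ¬Y).
          branch 1.2.1 (add F ¬Y):
            ○ open, literals {X=1, Y=1, Z=1}.
          branch 1.2.2 (add F (X → ¬Y)):
            F (X → ¬Y): α-rule — add T X, F ¬Y.
            ○ open, literals {X=1, Y=1, Z=1}.
  branch 2 (add F W):
    ○ open, literals {W=0}.
2 branches closed, 3 open.
Each open branch fixes some atoms; the unmentioned ones are free. Counting distinct full assignments: branch {X=1, Y=1, Z=1} (W, V) contributes 4 new; branch {X=1, Y=1, Z=1} (W, V) contributes 0 new; branch {W=0} (X, Y, Z, V) contributes 14 new. Total: 18.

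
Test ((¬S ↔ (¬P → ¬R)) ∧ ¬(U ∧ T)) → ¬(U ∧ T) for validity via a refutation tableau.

Assume the negation and expand:
Initial set: {¬(((¬S ↔ (¬P → ¬R)) ∧ ¬(U ∧ T)) → ¬(U ∧ T))}.
¬(((¬S ↔ (¬P → ¬R)) ∧ ¬(U ∧ T)) → ¬(U ∧ T)): α-rule — add ((¬S ↔ (¬P → ¬R)) ∧ ¬(U ∧ T)), ¬¬(U ∧ T).
((¬S ↔ (¬P → ¬R)) ∧ ¬(U ∧ T)): α-rule — add (¬S ↔ (¬P → ¬R)), ¬(U ∧ T).
¬¬(U ∧ T): α-rule — add U, T.
(¬S ↔ (¬P → ¬R)): β-rule — branch into ¬S, (¬P → ¬R)  //  ¬¬S, ¬(¬P → ¬R).
  branch 1 (add ¬S, (¬P → ¬R)):
    ¬(U ∧ T): β-rule — branch into ¬U  //  ¬T.
      branch 1.1 (add ¬U):
        × closes — contains both U and ¬U.
      branch 1.2 (add ¬T):
        × closes — contains both T and ¬T.
  branch 2 (add ¬¬S, ¬(¬P → ¬R)):
    ¬(¬P → ¬R): α-rule — add ¬P, ¬¬R.
    ¬(U ∧ T): β-rule — branch into ¬U  //  ¬T.
      branch 2.1 (add ¬U):
        × closes — contains both U and ¬U.
      branch 2.2 (add ¬T):
        × closes — contains both T and ¬T.
All 4 branches close.
Every branch closed, so the negation is unsatisfiable and the formula is valid.

Valid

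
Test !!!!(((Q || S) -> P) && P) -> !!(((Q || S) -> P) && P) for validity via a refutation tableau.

Valid

Assume the negation and expand:
Initial set: {!(!!!!(((Q || S) -> P) && P) -> !!(((Q || S) -> P) && P))}.
!(!!!!(((Q || S) -> P) && P) -> !!(((Q || S) -> P) && P)): α-rule — add !!!!(((Q || S) -> P) && P), !!!(((Q || S) -> P) && P).
!!!!(((Q || S) -> P) && P): drop double negation, giving !!(((Q || S) -> P) && P).
!!!(((Q || S) -> P) && P): drop double negation, giving !(((Q || S) -> P) && P).
!!(((Q || S) -> P) && P): drop double negation, giving (((Q || S) -> P) && P).
(((Q || S) -> P) && P): α-rule — add ((Q || S) -> P), P.
!(((Q || S) -> P) && P): β-rule — branch into !((Q || S) -> P)  //  !P.
  branch 1 (add !((Q || S) -> P)):
    !((Q || S) -> P): α-rule — add (Q || S), !P.
    × closes — contains both P and !P.
  branch 2 (add !P):
    × closes — contains both P and !P.
All 2 branches close.
Every branch closed, so the negation is unsatisfiable and the formula is valid.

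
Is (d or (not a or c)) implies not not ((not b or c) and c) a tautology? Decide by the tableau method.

Not valid

Assume the negation and expand:
Initial set: {not ((d or (not a or c)) implies not not ((not b or c) and c))}.
not ((d or (not a or c)) implies not not ((not b or c) and c)): α-rule — add (d or (not a or c)), not not not ((not b or c) and c).
not not not ((not b or c) and c): drop double negation, giving not ((not b or c) and c).
(d or (not a or c)): β-rule — branch into d  //  (not a or c).
  branch 1 (add d):
    not ((not b or c) and c): β-rule — branch into not (not b or c)  //  not c.
      branch 1.1 (add not (not b or c)):
        not (not b or c): α-rule — add not not b, not c.
        ○ open, literals {b=T, c=F, d=T}.
      branch 1.2 (add not c):
        ○ open, literals {c=F, d=T}.
  branch 2 (add (not a or c)):
    not ((not b or c) and c): β-rule — branch into not (not b or c)  //  not c.
      branch 2.1 (add not (not b or c)):
        not (not b or c): α-rule — add not not b, not c.
        (not a or c): β-rule — branch into not a  //  c.
          branch 2.1.1 (add not a):
            ○ open, literals {a=F, b=T, c=F}.
          branch 2.1.2 (add c):
            × closes — contains both c and not c.
      branch 2.2 (add not c):
        (not a or c): β-rule — branch into not a  //  c.
          branch 2.2.1 (add not a):
            ○ open, literals {a=F, c=F}.
          branch 2.2.2 (add c):
            × closes — contains both c and not c.
2 branches closed, 4 open.
An open branch gives a countermodel: b=T, c=F, d=T (unmentioned atoms arbitrary); under it the original formula is false.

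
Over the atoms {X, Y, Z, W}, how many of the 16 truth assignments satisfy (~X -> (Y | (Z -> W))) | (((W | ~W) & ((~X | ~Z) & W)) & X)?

Initial set: {T ((~X -> (Y | (Z -> W))) | (((W | ~W) & ((~X | ~Z) & W)) & X))}.
T ((~X -> (Y | (Z -> W))) | (((W | ~W) & ((~X | ~Z) & W)) & X)): β-rule — branch into T (~X -> (Y | (Z -> W)))  //  T (((W | ~W) & ((~X | ~Z) & W)) & X).
  branch 1 (add T (~X -> (Y | (Z -> W)))):
    T (~X -> (Y | (Z -> W))): β-rule — branch into F ~X  //  T (Y | (Z -> W)).
      branch 1.1 (add F ~X):
        ○ open, literals {X=T}.
      branch 1.2 (add T (Y | (Z -> W))):
        T (Y | (Z -> W)): β-rule — branch into T Y  //  T (Z -> W).
          branch 1.2.1 (add T Y):
            ○ open, literals {Y=T}.
          branch 1.2.2 (add T (Z -> W)):
            T (Z -> W): β-rule — branch into F Z  //  T W.
              branch 1.2.2.1 (add F Z):
                ○ open, literals {Z=F}.
              branch 1.2.2.2 (add T W):
                ○ open, literals {W=T}.
  branch 2 (add T (((W | ~W) & ((~X | ~Z) & W)) & X)):
    T (((W | ~W) & ((~X | ~Z) & W)) & X): α-rule — add T ((W | ~W) & ((~X | ~Z) & W)), T X.
    T ((W | ~W) & ((~X | ~Z) & W)): α-rule — add T (W | ~W), T ((~X | ~Z) & W).
    T ((~X | ~Z) & W): α-rule — add T (~X | ~Z), T W.
    T (W | ~W): β-rule — branch into T W  //  T ~W.
      branch 2.1 (add T W):
        T (~X | ~Z): β-rule — branch into T ~X  //  T ~Z.
          branch 2.1.1 (add T ~X):
            × closes — contains both X and ~X.
          branch 2.1.2 (add T ~Z):
            ○ open, literals {W=T, X=T, Z=F}.
      branch 2.2 (add T ~W):
        × closes — contains both W and ~W.
2 branches closed, 5 open.
Each open branch fixes some atoms; the unmentioned ones are free. Counting distinct full assignments: branch {X=T} (Y, Z, W) contributes 8 new; branch {Y=T} (X, Z, W) contributes 4 new; branch {Z=F} (X, Y, W) contributes 2 new; branch {W=T} (X, Y, Z) contributes 1 new; branch {W=T, X=T, Z=F} (Y) contributes 0 new. Total: 15.

15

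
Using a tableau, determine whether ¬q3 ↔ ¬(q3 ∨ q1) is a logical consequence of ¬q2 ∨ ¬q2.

Initial set: {(¬q2 ∨ ¬q2); ¬(¬q3 ↔ ¬(q3 ∨ q1))}.
(¬q2 ∨ ¬q2): β-rule — branch into ¬q2  //  ¬q2.
  branch 1 (add ¬q2):
    ¬(¬q3 ↔ ¬(q3 ∨ q1)): β-rule — branch into ¬q3, ¬¬(q3 ∨ q1)  //  ¬¬q3, ¬(q3 ∨ q1).
      branch 1.1 (add ¬q3, ¬¬(q3 ∨ q1)):
        ¬¬(q3 ∨ q1): β-rule — branch into q3  //  q1.
          branch 1.1.1 (add q3):
            × closes — contains both q3 and ¬q3.
          branch 1.1.2 (add q1):
            ○ open, literals {q1=true, q2=false, q3=false}.
      branch 1.2 (add ¬¬q3, ¬(q3 ∨ q1)):
        ¬(q3 ∨ q1): α-rule — add ¬q3, ¬q1.
        × closes — contains both q3 and ¬q3.
  branch 2 (add ¬q2):
    ¬(¬q3 ↔ ¬(q3 ∨ q1)): β-rule — branch into ¬q3, ¬¬(q3 ∨ q1)  //  ¬¬q3, ¬(q3 ∨ q1).
      branch 2.1 (add ¬q3, ¬¬(q3 ∨ q1)):
        ¬¬(q3 ∨ q1): β-rule — branch into q3  //  q1.
          branch 2.1.1 (add q3):
            × closes — contains both q3 and ¬q3.
          branch 2.1.2 (add q1):
            ○ open, literals {q1=true, q2=false, q3=false}.
      branch 2.2 (add ¬¬q3, ¬(q3 ∨ q1)):
        ¬(q3 ∨ q1): α-rule — add ¬q3, ¬q1.
        × closes — contains both q3 and ¬q3.
4 branches closed, 2 open.
An open branch gives a countermodel: q1=true, q2=false, q3=false (unmentioned atoms arbitrary); the premises hold there but the conclusion fails.

No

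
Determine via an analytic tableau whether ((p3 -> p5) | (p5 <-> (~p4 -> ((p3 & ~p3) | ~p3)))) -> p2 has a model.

Satisfiable

Initial set: {(((p3 -> p5) | (p5 <-> (~p4 -> ((p3 & ~p3) | ~p3)))) -> p2)}.
(((p3 -> p5) | (p5 <-> (~p4 -> ((p3 & ~p3) | ~p3)))) -> p2): β-rule — branch into ~((p3 -> p5) | (p5 <-> (~p4 -> ((p3 & ~p3) | ~p3))))  //  p2.
  branch 1 (add ~((p3 -> p5) | (p5 <-> (~p4 -> ((p3 & ~p3) | ~p3))))):
    ~((p3 -> p5) | (p5 <-> (~p4 -> ((p3 & ~p3) | ~p3)))): α-rule — add ~(p3 -> p5), ~(p5 <-> (~p4 -> ((p3 & ~p3) | ~p3))).
    ~(p3 -> p5): α-rule — add p3, ~p5.
    ~(p5 <-> (~p4 -> ((p3 & ~p3) | ~p3))): β-rule — branch into p5, ~(~p4 -> ((p3 & ~p3) | ~p3))  //  ~p5, (~p4 -> ((p3 & ~p3) | ~p3)).
      branch 1.1 (add p5, ~(~p4 -> ((p3 & ~p3) | ~p3))):
        × closes — contains both p5 and ~p5.
      branch 1.2 (add ~p5, (~p4 -> ((p3 & ~p3) | ~p3))):
        (~p4 -> ((p3 & ~p3) | ~p3)): β-rule — branch into ~~p4  //  ((p3 & ~p3) | ~p3).
          branch 1.2.1 (add ~~p4):
            ○ open, literals {p3=1, p4=1, p5=0}.
          branch 1.2.2 (add ((p3 & ~p3) | ~p3)):
            ((p3 & ~p3) | ~p3): β-rule — branch into (p3 & ~p3)  //  ~p3.
              branch 1.2.2.1 (add (p3 & ~p3)):
                (p3 & ~p3): α-rule — add p3, ~p3.
                × closes — contains both p3 and ~p3.
              branch 1.2.2.2 (add ~p3):
                × closes — contains both p3 and ~p3.
  branch 2 (add p2):
    ○ open, literals {p2=1}.
3 branches closed, 2 open.
An open branch gives a satisfying assignment: p3=1, p4=1, p5=0.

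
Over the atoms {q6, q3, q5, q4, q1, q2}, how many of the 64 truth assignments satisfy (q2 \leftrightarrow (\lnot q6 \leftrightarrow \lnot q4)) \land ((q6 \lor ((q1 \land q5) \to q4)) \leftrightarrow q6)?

Initial set: {((q2 \leftrightarrow (\lnot q6 \leftrightarrow \lnot q4)) \land ((q6 \lor ((q1 \land q5) \to q4)) \leftrightarrow q6))}.
((q2 \leftrightarrow (\lnot q6 \leftrightarrow \lnot q4)) \land ((q6 \lor ((q1 \land q5) \to q4)) \leftrightarrow q6)): α-rule — add (q2 \leftrightarrow (\lnot q6 \leftrightarrow \lnot q4)), ((q6 \lor ((q1 \land q5) \to q4)) \leftrightarrow q6).
(q2 \leftrightarrow (\lnot q6 \leftrightarrow \lnot q4)): β-rule — branch into q2, (\lnot q6 \leftrightarrow \lnot q4)  //  \lnot q2, \lnot (\lnot q6 \leftrightarrow \lnot q4).
  branch 1 (add q2, (\lnot q6 \leftrightarrow \lnot q4)):
    ((q6 \lor ((q1 \land q5) \to q4)) \leftrightarrow q6): β-rule — branch into (q6 \lor ((q1 \land q5) \to q4)), q6  //  \lnot (q6 \lor ((q1 \land q5) \to q4)), \lnot q6.
      branch 1.1 (add (q6 \lor ((q1 \land q5) \to q4)), q6):
        (\lnot q6 \leftrightarrow \lnot q4): β-rule — branch into \lnot q6, \lnot q4  //  \lnot \lnot q6, \lnot \lnot q4.
          branch 1.1.1 (add \lnot q6, \lnot q4):
            × closes — contains both q6 and \lnot q6.
          branch 1.1.2 (add \lnot \lnot q6, \lnot \lnot q4):
            (q6 \lor ((q1 \land q5) \to q4)): β-rule — branch into q6  //  ((q1 \land q5) \to q4).
              branch 1.1.2.1 (add q6):
                ○ open, literals {q2=T, q4=T, q6=T}.
              branch 1.1.2.2 (add ((q1 \land q5) \to q4)):
                ((q1 \land q5) \to q4): β-rule — branch into \lnot (q1 \land q5)  //  q4.
                  branch 1.1.2.2.1 (add \lnot (q1 \land q5)):
                    \lnot (q1 \land q5): β-rule — branch into \lnot q1  //  \lnot q5.
                      branch 1.1.2.2.1.1 (add \lnot q1):
                        ○ open, literals {q1=F, q2=T, q4=T, q6=T}.
                      branch 1.1.2.2.1.2 (add \lnot q5):
                        ○ open, literals {q2=T, q4=T, q5=F, q6=T}.
                  branch 1.1.2.2.2 (add q4):
                    ○ open, literals {q2=T, q4=T, q6=T}.
      branch 1.2 (add \lnot (q6 \lor ((q1 \land q5) \to q4)), \lnot q6):
        \lnot (q6 \lor ((q1 \land q5) \to q4)): α-rule — add \lnot q6, \lnot ((q1 \land q5) \to q4).
        \lnot ((q1 \land q5) \to q4): α-rule — add (q1 \land q5), \lnot q4.
        (q1 \land q5): α-rule — add q1, q5.
        (\lnot q6 \leftrightarrow \lnot q4): β-rule — branch into \lnot q6, \lnot q4  //  \lnot \lnot q6, \lnot \lnot q4.
          branch 1.2.1 (add \lnot q6, \lnot q4):
            ○ open, literals {q1=T, q2=T, q4=F, q5=T, q6=F}.
          branch 1.2.2 (add \lnot \lnot q6, \lnot \lnot q4):
            × closes — contains both q6 and \lnot q6.
  branch 2 (add \lnot q2, \lnot (\lnot q6 \leftrightarrow \lnot q4)):
    ((q6 \lor ((q1 \land q5) \to q4)) \leftrightarrow q6): β-rule — branch into (q6 \lor ((q1 \land q5) \to q4)), q6  //  \lnot (q6 \lor ((q1 \land q5) \to q4)), \lnot q6.
      branch 2.1 (add (q6 \lor ((q1 \land q5) \to q4)), q6):
        \lnot (\lnot q6 \leftrightarrow \lnot q4): β-rule — branch into \lnot q6, \lnot \lnot q4  //  \lnot \lnot q6, \lnot q4.
          branch 2.1.1 (add \lnot q6, \lnot \lnot q4):
            × closes — contains both q6 and \lnot q6.
          branch 2.1.2 (add \lnot \lnot q6, \lnot q4):
            (q6 \lor ((q1 \land q5) \to q4)): β-rule — branch into q6  //  ((q1 \land q5) \to q4).
              branch 2.1.2.1 (add q6):
                ○ open, literals {q2=F, q4=F, q6=T}.
              branch 2.1.2.2 (add ((q1 \land q5) \to q4)):
                ((q1 \land q5) \to q4): β-rule — branch into \lnot (q1 \land q5)  //  q4.
                  branch 2.1.2.2.1 (add \lnot (q1 \land q5)):
                    \lnot (q1 \land q5): β-rule — branch into \lnot q1  //  \lnot q5.
                      branch 2.1.2.2.1.1 (add \lnot q1):
                        ○ open, literals {q1=F, q2=F, q4=F, q6=T}.
                      branch 2.1.2.2.1.2 (add \lnot q5):
                        ○ open, literals {q2=F, q4=F, q5=F, q6=T}.
                  branch 2.1.2.2.2 (add q4):
                    × closes — contains both q4 and \lnot q4.
      branch 2.2 (add \lnot (q6 \lor ((q1 \land q5) \to q4)), \lnot q6):
        \lnot (q6 \lor ((q1 \land q5) \to q4)): α-rule — add \lnot q6, \lnot ((q1 \land q5) \to q4).
        \lnot ((q1 \land q5) \to q4): α-rule — add (q1 \land q5), \lnot q4.
        (q1 \land q5): α-rule — add q1, q5.
        \lnot (\lnot q6 \leftrightarrow \lnot q4): β-rule — branch into \lnot q6, \lnot \lnot q4  //  \lnot \lnot q6, \lnot q4.
          branch 2.2.1 (add \lnot q6, \lnot \lnot q4):
            × closes — contains both q4 and \lnot q4.
          branch 2.2.2 (add \lnot \lnot q6, \lnot q4):
            × closes — contains both q6 and \lnot q6.
6 branches closed, 8 open.
Each open branch fixes some atoms; the unmentioned ones are free. Counting distinct full assignments: branch {q2=T, q4=T, q6=T} (q3, q5, q1) contributes 8 new; branch {q1=F, q2=T, q4=T, q6=T} (q3, q5) contributes 0 new; branch {q2=T, q4=T, q5=F, q6=T} (q3, q1) contributes 0 new; branch {q2=T, q4=T, q6=T} (q3, q5, q1) contributes 0 new; branch {q1=T, q2=T, q4=F, q5=T, q6=F} (q3) contributes 2 new; branch {q2=F, q4=F, q6=T} (q3, q5, q1) contributes 8 new; branch {q1=F, q2=F, q4=F, q6=T} (q3, q5) contributes 0 new; branch {q2=F, q4=F, q5=F, q6=T} (q3, q1) contributes 0 new. Total: 18.

18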